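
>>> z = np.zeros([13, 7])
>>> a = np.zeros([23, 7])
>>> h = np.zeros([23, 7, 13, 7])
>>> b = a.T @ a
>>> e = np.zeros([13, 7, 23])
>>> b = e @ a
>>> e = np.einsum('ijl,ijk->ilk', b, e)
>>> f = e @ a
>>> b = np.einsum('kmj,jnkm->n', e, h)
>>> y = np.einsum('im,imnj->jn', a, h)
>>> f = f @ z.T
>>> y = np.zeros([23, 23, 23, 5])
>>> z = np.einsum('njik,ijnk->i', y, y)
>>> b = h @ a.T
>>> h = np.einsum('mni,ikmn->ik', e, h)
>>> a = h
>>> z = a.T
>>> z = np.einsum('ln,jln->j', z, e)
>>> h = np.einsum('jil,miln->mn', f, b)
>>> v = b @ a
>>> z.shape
(13,)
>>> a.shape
(23, 7)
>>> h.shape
(23, 23)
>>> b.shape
(23, 7, 13, 23)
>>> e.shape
(13, 7, 23)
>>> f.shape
(13, 7, 13)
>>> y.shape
(23, 23, 23, 5)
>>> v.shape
(23, 7, 13, 7)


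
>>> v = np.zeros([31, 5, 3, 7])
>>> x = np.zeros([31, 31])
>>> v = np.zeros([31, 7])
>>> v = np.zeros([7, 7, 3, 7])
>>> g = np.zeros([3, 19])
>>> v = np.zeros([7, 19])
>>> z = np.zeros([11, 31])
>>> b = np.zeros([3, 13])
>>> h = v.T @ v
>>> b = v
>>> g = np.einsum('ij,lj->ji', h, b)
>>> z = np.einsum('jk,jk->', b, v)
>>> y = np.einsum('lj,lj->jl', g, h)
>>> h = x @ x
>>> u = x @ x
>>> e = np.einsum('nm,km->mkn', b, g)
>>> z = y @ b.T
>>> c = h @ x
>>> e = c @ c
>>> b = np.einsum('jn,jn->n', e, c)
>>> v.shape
(7, 19)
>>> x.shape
(31, 31)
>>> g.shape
(19, 19)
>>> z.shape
(19, 7)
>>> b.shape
(31,)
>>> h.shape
(31, 31)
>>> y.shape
(19, 19)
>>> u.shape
(31, 31)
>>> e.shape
(31, 31)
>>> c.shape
(31, 31)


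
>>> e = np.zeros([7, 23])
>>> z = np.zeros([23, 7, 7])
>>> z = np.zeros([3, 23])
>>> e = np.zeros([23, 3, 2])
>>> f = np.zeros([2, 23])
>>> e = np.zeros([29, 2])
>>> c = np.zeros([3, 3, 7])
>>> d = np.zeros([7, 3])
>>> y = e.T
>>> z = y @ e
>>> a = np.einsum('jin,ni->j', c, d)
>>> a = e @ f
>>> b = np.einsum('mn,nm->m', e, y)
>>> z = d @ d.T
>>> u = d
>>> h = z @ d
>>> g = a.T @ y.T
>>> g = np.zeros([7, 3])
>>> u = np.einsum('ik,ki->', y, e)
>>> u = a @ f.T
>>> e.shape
(29, 2)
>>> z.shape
(7, 7)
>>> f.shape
(2, 23)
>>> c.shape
(3, 3, 7)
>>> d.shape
(7, 3)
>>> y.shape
(2, 29)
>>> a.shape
(29, 23)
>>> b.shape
(29,)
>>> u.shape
(29, 2)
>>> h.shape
(7, 3)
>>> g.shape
(7, 3)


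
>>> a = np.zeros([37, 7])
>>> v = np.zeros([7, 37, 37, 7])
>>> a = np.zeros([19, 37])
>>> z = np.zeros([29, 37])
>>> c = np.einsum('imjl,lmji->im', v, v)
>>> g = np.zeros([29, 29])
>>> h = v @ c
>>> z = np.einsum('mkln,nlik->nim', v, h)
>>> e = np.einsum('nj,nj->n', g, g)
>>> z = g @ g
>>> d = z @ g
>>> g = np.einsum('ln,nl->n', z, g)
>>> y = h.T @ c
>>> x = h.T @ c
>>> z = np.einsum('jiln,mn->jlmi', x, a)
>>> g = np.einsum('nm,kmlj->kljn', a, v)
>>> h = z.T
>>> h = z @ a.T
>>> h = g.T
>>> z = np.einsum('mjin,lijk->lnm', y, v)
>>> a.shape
(19, 37)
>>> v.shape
(7, 37, 37, 7)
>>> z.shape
(7, 37, 37)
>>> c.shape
(7, 37)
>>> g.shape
(7, 37, 7, 19)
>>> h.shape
(19, 7, 37, 7)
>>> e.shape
(29,)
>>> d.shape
(29, 29)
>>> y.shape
(37, 37, 37, 37)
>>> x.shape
(37, 37, 37, 37)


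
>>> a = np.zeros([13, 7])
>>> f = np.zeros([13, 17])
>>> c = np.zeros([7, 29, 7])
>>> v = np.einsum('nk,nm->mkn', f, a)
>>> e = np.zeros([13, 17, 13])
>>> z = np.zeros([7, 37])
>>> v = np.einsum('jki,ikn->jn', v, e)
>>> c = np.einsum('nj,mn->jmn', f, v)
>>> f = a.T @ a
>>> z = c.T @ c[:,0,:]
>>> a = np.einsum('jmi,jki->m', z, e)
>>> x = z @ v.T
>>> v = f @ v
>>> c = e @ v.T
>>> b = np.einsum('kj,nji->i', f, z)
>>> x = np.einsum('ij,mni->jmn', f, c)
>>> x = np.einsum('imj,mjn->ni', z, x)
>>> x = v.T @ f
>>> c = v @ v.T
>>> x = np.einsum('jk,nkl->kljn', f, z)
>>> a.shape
(7,)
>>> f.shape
(7, 7)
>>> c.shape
(7, 7)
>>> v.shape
(7, 13)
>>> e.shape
(13, 17, 13)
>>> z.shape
(13, 7, 13)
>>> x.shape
(7, 13, 7, 13)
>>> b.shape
(13,)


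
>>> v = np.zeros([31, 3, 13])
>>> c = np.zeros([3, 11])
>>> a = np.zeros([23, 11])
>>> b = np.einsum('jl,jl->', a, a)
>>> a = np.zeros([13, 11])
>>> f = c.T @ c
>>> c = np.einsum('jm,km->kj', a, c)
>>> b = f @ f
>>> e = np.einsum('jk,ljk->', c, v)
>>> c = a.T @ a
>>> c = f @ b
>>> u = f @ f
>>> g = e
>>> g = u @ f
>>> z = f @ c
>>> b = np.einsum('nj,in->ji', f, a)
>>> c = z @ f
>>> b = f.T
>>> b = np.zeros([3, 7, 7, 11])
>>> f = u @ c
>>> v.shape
(31, 3, 13)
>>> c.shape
(11, 11)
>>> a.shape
(13, 11)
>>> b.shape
(3, 7, 7, 11)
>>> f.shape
(11, 11)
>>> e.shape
()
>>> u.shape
(11, 11)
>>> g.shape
(11, 11)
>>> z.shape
(11, 11)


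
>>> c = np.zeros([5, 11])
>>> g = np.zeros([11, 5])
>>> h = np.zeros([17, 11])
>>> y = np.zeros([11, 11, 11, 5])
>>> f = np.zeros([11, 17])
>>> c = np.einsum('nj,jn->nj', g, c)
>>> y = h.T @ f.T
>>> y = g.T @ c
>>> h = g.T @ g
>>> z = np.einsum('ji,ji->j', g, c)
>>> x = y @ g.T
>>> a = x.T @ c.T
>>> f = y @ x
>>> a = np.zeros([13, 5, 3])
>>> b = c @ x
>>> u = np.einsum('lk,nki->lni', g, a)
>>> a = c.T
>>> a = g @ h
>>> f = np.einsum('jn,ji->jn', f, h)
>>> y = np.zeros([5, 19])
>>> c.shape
(11, 5)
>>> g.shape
(11, 5)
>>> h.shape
(5, 5)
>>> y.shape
(5, 19)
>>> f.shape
(5, 11)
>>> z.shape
(11,)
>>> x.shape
(5, 11)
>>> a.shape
(11, 5)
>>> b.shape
(11, 11)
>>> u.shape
(11, 13, 3)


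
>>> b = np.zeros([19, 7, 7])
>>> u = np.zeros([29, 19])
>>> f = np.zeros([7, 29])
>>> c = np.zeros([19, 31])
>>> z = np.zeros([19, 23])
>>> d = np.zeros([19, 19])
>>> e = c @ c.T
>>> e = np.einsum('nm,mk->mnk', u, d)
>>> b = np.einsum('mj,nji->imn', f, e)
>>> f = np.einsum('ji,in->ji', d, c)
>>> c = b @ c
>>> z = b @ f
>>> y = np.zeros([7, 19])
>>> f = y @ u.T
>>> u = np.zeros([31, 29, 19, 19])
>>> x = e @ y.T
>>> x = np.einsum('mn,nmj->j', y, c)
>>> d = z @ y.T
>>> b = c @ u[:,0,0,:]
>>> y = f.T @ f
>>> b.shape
(19, 7, 19)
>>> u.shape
(31, 29, 19, 19)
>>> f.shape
(7, 29)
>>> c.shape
(19, 7, 31)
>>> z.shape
(19, 7, 19)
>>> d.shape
(19, 7, 7)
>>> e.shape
(19, 29, 19)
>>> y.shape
(29, 29)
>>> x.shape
(31,)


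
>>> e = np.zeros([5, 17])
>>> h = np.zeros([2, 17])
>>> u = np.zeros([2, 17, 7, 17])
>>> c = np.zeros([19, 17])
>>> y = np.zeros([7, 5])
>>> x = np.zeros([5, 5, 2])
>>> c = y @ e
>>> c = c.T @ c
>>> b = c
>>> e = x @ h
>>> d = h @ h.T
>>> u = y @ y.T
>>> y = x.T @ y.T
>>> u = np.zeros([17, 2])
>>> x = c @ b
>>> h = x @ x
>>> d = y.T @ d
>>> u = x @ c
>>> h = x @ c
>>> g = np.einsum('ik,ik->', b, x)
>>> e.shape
(5, 5, 17)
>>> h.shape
(17, 17)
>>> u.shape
(17, 17)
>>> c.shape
(17, 17)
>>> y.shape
(2, 5, 7)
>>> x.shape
(17, 17)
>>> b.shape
(17, 17)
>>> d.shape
(7, 5, 2)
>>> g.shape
()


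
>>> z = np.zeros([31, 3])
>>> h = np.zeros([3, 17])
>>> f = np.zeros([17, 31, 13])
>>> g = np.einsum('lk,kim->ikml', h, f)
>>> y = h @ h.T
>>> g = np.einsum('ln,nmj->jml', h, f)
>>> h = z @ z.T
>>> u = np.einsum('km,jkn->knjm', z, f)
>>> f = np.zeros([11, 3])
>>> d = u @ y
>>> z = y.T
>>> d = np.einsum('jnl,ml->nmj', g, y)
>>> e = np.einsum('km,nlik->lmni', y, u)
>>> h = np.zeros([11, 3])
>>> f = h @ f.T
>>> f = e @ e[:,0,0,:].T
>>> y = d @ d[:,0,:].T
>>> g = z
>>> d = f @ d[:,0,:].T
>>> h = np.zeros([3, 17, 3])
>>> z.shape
(3, 3)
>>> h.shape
(3, 17, 3)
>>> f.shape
(13, 3, 31, 13)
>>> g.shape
(3, 3)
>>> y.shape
(31, 3, 31)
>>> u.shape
(31, 13, 17, 3)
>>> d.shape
(13, 3, 31, 31)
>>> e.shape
(13, 3, 31, 17)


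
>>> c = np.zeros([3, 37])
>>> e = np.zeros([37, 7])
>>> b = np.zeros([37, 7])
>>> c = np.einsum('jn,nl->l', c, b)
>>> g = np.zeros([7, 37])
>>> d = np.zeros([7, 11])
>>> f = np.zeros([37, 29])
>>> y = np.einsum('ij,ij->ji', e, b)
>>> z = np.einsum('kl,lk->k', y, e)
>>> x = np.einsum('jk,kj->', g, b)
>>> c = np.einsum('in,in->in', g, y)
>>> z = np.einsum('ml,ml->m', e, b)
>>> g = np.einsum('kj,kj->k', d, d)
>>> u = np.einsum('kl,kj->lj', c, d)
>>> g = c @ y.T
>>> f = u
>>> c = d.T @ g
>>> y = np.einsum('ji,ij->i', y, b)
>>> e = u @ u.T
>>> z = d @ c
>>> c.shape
(11, 7)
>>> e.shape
(37, 37)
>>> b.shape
(37, 7)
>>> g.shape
(7, 7)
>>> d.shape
(7, 11)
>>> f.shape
(37, 11)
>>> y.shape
(37,)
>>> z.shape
(7, 7)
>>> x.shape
()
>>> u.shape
(37, 11)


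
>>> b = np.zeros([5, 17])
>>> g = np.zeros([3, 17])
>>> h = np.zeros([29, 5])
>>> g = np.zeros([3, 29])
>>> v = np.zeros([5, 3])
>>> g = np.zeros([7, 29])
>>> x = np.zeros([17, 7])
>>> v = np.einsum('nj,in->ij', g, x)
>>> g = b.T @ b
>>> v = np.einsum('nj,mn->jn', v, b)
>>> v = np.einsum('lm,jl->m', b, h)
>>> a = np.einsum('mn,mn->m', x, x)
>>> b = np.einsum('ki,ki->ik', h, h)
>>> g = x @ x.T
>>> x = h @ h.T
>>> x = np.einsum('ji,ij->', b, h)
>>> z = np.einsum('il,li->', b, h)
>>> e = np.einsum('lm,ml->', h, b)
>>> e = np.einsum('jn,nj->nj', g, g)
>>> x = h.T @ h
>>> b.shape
(5, 29)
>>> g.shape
(17, 17)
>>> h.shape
(29, 5)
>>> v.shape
(17,)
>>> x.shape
(5, 5)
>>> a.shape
(17,)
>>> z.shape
()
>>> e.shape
(17, 17)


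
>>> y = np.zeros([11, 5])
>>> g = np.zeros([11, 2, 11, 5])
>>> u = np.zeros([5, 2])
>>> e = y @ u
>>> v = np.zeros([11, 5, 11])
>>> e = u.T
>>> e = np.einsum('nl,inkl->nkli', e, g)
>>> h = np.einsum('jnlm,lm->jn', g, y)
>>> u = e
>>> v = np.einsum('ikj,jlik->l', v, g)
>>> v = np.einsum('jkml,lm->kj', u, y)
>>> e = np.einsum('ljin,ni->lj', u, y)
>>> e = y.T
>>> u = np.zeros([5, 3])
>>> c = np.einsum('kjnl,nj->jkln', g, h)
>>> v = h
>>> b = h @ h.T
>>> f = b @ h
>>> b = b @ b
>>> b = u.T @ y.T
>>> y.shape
(11, 5)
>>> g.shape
(11, 2, 11, 5)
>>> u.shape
(5, 3)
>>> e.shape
(5, 11)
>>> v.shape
(11, 2)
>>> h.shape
(11, 2)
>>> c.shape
(2, 11, 5, 11)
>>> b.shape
(3, 11)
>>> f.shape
(11, 2)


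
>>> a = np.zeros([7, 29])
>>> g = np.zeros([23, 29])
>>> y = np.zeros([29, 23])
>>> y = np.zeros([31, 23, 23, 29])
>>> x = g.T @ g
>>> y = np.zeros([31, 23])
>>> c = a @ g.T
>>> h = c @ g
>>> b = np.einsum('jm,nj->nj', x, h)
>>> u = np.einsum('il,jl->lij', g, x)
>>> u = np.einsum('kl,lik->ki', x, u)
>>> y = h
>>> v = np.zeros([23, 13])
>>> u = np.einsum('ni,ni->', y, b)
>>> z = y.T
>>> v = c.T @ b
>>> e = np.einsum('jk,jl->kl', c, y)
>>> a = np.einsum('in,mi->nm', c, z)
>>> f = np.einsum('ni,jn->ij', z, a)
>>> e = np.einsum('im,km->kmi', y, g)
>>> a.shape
(23, 29)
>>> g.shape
(23, 29)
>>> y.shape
(7, 29)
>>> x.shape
(29, 29)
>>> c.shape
(7, 23)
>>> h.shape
(7, 29)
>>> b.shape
(7, 29)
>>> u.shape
()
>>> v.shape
(23, 29)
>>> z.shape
(29, 7)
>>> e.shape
(23, 29, 7)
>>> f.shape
(7, 23)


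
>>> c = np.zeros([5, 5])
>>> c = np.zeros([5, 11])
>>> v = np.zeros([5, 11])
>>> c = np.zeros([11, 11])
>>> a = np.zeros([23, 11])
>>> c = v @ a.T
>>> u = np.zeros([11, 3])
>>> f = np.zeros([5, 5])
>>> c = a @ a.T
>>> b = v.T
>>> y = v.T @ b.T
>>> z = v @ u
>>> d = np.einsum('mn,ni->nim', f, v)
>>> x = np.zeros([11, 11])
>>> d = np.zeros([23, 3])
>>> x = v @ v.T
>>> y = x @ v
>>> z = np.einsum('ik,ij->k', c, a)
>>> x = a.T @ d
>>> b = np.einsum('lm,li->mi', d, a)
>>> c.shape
(23, 23)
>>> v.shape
(5, 11)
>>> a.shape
(23, 11)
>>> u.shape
(11, 3)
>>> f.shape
(5, 5)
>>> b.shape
(3, 11)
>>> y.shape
(5, 11)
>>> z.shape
(23,)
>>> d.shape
(23, 3)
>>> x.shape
(11, 3)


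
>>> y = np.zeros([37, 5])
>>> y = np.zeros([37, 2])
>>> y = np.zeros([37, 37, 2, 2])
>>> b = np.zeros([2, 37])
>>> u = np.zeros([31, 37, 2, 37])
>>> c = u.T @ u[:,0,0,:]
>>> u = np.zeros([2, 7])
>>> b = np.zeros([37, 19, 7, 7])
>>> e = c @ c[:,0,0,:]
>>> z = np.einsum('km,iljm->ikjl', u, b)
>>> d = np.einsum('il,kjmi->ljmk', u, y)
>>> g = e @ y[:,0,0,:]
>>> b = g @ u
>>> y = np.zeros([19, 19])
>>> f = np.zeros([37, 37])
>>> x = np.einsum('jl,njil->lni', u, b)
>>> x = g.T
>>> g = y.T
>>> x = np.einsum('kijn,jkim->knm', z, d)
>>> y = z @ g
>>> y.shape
(37, 2, 7, 19)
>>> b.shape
(37, 2, 37, 7)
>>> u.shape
(2, 7)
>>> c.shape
(37, 2, 37, 37)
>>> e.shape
(37, 2, 37, 37)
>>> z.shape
(37, 2, 7, 19)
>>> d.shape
(7, 37, 2, 37)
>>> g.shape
(19, 19)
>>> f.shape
(37, 37)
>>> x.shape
(37, 19, 37)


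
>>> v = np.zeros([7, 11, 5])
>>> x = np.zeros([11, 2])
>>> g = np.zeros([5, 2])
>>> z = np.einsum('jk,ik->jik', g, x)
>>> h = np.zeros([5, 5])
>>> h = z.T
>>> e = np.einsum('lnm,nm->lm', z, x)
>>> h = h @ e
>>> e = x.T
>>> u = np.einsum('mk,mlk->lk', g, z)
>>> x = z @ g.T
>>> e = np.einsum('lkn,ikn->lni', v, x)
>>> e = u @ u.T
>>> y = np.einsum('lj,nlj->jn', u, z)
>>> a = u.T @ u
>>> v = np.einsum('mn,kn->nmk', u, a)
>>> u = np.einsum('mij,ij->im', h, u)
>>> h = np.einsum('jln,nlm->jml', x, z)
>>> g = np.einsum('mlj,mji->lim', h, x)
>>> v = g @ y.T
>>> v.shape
(2, 5, 2)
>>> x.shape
(5, 11, 5)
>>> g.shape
(2, 5, 5)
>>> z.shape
(5, 11, 2)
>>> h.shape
(5, 2, 11)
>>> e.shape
(11, 11)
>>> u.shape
(11, 2)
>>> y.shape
(2, 5)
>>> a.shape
(2, 2)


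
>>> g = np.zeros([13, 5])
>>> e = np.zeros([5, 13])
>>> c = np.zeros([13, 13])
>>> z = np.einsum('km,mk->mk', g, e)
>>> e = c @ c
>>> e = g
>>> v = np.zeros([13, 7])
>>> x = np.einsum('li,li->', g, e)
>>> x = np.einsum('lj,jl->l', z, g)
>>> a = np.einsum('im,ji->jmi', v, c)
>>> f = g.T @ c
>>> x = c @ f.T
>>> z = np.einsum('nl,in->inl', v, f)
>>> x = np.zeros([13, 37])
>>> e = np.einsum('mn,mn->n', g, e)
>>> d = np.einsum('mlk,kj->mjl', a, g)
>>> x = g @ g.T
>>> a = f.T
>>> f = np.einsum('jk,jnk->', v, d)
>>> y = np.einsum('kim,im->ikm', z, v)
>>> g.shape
(13, 5)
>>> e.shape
(5,)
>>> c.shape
(13, 13)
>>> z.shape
(5, 13, 7)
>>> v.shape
(13, 7)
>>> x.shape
(13, 13)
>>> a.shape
(13, 5)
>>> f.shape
()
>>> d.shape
(13, 5, 7)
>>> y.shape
(13, 5, 7)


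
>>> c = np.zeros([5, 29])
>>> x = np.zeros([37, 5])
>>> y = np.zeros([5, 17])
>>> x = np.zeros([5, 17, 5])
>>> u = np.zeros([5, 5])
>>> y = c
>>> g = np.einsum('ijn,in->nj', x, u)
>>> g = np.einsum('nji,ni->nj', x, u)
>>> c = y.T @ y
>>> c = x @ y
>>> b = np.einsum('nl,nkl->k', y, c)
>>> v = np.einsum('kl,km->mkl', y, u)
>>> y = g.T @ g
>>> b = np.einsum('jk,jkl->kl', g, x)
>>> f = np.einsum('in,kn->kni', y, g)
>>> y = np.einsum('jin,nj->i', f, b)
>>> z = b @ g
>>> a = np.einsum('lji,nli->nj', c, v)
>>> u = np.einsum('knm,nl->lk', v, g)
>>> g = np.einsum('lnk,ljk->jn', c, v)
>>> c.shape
(5, 17, 29)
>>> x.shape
(5, 17, 5)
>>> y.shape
(17,)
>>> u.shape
(17, 5)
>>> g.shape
(5, 17)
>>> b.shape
(17, 5)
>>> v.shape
(5, 5, 29)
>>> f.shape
(5, 17, 17)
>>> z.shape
(17, 17)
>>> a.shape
(5, 17)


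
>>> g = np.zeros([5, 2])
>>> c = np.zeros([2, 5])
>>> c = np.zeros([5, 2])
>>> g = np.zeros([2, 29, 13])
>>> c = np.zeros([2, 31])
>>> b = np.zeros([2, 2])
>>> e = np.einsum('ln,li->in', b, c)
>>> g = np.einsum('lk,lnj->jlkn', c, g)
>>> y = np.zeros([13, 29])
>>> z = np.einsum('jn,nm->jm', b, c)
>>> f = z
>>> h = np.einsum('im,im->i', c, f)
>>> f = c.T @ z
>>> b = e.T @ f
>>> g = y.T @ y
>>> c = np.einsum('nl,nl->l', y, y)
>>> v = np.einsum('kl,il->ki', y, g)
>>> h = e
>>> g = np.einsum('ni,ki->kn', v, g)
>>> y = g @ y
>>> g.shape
(29, 13)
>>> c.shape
(29,)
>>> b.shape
(2, 31)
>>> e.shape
(31, 2)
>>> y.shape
(29, 29)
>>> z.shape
(2, 31)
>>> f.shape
(31, 31)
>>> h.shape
(31, 2)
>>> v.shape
(13, 29)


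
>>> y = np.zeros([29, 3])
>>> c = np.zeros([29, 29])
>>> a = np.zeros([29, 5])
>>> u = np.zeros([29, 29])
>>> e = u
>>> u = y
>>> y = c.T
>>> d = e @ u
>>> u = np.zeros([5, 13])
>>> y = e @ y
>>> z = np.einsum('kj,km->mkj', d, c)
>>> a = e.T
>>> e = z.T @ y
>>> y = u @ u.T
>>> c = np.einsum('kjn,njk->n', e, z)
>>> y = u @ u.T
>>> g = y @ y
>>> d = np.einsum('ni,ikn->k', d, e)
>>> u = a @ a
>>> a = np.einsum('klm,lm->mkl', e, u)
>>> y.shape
(5, 5)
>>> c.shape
(29,)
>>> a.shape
(29, 3, 29)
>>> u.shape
(29, 29)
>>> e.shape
(3, 29, 29)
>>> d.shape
(29,)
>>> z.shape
(29, 29, 3)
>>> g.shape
(5, 5)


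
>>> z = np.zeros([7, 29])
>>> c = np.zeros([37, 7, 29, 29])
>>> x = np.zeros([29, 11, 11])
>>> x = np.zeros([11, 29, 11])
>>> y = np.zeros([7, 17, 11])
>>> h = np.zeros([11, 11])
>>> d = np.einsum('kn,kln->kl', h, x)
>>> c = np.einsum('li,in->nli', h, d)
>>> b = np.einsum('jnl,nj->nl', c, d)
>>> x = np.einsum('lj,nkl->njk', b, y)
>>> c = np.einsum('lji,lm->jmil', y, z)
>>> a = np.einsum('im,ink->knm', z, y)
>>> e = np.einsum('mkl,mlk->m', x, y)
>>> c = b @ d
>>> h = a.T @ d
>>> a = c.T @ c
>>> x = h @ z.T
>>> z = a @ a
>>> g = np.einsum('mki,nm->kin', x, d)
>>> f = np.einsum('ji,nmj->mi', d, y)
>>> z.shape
(29, 29)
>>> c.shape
(11, 29)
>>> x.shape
(29, 17, 7)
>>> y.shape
(7, 17, 11)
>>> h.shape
(29, 17, 29)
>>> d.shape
(11, 29)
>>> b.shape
(11, 11)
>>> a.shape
(29, 29)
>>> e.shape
(7,)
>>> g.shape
(17, 7, 11)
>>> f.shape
(17, 29)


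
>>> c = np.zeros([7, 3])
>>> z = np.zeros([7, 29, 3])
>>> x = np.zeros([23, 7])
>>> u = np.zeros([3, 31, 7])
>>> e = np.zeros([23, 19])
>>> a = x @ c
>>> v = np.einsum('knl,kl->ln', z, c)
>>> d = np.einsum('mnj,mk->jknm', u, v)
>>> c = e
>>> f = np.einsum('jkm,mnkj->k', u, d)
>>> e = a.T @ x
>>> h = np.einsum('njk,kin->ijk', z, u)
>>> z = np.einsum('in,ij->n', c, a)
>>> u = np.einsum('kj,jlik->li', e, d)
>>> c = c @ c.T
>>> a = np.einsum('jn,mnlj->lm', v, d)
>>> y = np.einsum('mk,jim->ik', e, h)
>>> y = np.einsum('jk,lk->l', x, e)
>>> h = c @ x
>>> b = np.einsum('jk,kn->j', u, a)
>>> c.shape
(23, 23)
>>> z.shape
(19,)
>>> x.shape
(23, 7)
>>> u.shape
(29, 31)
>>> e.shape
(3, 7)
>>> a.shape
(31, 7)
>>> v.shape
(3, 29)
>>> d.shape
(7, 29, 31, 3)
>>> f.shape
(31,)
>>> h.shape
(23, 7)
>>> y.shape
(3,)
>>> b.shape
(29,)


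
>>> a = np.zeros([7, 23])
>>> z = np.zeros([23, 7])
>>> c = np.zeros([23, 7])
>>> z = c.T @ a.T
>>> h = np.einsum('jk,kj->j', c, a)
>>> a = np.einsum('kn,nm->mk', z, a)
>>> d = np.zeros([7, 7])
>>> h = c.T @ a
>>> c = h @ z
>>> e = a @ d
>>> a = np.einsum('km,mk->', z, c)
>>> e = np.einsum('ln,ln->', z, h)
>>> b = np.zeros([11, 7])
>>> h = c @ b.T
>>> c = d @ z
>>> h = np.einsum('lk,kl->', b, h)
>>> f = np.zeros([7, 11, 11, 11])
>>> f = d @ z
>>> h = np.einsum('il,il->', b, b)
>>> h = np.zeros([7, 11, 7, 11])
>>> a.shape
()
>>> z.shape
(7, 7)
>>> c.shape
(7, 7)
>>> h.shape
(7, 11, 7, 11)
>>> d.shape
(7, 7)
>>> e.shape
()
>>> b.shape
(11, 7)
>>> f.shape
(7, 7)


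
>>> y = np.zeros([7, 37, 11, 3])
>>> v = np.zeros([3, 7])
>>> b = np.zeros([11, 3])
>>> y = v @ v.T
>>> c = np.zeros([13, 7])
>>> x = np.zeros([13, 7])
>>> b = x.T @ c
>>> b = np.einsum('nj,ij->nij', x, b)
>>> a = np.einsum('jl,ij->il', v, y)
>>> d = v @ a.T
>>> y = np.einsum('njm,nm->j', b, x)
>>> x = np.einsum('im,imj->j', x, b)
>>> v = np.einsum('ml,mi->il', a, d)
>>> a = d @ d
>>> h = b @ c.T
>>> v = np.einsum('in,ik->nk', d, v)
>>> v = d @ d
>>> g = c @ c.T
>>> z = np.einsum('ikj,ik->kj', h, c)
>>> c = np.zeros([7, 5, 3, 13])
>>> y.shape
(7,)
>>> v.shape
(3, 3)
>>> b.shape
(13, 7, 7)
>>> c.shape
(7, 5, 3, 13)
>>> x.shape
(7,)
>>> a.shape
(3, 3)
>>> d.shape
(3, 3)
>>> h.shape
(13, 7, 13)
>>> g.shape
(13, 13)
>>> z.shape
(7, 13)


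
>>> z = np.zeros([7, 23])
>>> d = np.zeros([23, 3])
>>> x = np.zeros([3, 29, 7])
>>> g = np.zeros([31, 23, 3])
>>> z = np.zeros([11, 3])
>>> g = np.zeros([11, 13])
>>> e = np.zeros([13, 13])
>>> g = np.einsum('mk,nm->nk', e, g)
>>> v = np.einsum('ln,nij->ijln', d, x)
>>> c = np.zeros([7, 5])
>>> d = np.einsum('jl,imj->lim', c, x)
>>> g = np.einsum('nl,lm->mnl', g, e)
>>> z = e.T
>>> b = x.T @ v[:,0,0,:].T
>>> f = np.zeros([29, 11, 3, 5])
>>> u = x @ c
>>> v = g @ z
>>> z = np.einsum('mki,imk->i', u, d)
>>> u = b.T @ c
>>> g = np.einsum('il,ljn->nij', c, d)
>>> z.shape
(5,)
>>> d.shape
(5, 3, 29)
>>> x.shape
(3, 29, 7)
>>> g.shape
(29, 7, 3)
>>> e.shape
(13, 13)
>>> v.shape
(13, 11, 13)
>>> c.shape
(7, 5)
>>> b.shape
(7, 29, 29)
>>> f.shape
(29, 11, 3, 5)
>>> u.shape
(29, 29, 5)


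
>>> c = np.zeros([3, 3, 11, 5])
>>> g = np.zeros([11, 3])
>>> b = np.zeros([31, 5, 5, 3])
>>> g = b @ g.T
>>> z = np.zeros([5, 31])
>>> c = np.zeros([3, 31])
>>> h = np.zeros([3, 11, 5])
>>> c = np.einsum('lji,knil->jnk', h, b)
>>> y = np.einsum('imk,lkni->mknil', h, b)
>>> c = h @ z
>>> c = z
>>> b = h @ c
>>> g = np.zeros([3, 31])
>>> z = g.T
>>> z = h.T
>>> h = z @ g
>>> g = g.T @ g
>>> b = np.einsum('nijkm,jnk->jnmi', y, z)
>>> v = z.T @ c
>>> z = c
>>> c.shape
(5, 31)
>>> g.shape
(31, 31)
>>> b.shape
(5, 11, 31, 5)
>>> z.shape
(5, 31)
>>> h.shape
(5, 11, 31)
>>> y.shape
(11, 5, 5, 3, 31)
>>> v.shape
(3, 11, 31)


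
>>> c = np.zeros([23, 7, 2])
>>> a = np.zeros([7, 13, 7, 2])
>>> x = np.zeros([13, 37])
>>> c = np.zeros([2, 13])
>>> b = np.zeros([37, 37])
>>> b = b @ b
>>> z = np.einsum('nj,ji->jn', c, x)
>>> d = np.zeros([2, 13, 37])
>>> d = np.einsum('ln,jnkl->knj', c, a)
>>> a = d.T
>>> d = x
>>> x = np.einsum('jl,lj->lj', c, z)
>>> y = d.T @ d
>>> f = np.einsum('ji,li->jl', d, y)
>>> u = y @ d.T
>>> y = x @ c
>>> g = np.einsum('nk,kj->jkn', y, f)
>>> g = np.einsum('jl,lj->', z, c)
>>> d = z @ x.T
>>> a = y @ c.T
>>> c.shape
(2, 13)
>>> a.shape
(13, 2)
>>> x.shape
(13, 2)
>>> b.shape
(37, 37)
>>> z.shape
(13, 2)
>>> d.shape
(13, 13)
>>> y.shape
(13, 13)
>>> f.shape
(13, 37)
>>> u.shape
(37, 13)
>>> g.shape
()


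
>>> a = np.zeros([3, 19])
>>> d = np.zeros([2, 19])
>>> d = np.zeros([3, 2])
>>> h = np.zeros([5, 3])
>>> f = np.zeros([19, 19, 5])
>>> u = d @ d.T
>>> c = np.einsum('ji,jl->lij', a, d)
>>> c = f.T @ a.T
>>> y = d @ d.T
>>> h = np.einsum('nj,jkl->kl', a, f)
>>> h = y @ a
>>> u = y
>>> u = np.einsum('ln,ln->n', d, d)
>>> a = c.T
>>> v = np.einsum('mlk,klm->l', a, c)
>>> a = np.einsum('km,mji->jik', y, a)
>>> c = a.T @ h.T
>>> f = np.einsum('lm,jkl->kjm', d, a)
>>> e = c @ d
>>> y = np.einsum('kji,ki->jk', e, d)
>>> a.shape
(19, 5, 3)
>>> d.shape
(3, 2)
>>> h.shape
(3, 19)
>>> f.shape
(5, 19, 2)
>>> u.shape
(2,)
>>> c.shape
(3, 5, 3)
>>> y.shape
(5, 3)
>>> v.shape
(19,)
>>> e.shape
(3, 5, 2)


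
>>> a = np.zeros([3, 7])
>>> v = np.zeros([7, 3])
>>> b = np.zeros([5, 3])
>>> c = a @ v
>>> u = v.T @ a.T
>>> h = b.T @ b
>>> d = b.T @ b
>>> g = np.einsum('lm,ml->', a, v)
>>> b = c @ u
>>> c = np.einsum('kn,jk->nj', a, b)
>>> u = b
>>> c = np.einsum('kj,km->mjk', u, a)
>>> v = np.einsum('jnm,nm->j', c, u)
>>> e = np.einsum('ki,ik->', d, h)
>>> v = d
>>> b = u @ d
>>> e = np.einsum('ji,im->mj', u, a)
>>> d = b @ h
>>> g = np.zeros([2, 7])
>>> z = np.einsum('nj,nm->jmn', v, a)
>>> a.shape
(3, 7)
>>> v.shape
(3, 3)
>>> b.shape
(3, 3)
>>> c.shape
(7, 3, 3)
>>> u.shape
(3, 3)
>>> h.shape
(3, 3)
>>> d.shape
(3, 3)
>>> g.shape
(2, 7)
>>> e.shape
(7, 3)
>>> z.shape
(3, 7, 3)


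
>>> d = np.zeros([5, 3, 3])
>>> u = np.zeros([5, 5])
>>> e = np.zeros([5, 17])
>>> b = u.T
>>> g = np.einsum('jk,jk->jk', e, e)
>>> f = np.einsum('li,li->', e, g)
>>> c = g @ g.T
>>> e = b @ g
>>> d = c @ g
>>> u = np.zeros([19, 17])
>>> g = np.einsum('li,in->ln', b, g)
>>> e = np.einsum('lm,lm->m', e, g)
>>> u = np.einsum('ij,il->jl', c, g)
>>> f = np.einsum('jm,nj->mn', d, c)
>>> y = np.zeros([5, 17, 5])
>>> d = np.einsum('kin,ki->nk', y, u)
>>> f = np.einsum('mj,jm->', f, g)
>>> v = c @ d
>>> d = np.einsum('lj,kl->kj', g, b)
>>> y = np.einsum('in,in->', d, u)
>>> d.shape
(5, 17)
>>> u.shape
(5, 17)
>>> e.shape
(17,)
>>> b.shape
(5, 5)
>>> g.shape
(5, 17)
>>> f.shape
()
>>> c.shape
(5, 5)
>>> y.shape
()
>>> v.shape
(5, 5)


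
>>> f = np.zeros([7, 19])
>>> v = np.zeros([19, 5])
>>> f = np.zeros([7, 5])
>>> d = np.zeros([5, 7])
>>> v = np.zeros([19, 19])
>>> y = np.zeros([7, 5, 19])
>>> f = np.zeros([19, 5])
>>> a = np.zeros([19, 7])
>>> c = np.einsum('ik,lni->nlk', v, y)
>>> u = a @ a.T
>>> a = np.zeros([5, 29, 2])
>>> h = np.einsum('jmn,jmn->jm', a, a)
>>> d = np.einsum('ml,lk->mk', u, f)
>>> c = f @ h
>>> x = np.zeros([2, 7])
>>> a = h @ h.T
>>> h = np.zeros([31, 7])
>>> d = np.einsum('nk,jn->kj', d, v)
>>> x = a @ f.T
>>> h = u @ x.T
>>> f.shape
(19, 5)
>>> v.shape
(19, 19)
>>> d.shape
(5, 19)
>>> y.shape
(7, 5, 19)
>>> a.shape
(5, 5)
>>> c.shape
(19, 29)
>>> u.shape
(19, 19)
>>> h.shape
(19, 5)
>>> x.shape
(5, 19)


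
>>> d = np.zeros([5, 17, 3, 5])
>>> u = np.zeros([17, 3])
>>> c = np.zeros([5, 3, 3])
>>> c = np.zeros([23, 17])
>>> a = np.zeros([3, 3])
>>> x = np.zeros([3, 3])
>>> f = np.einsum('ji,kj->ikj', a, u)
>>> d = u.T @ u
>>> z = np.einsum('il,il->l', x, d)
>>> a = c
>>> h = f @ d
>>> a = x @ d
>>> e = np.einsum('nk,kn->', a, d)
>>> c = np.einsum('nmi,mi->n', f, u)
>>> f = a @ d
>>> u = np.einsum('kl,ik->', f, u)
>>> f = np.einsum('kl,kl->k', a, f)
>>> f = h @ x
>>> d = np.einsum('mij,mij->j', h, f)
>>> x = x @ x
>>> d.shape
(3,)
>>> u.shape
()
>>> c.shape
(3,)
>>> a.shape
(3, 3)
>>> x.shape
(3, 3)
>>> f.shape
(3, 17, 3)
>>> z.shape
(3,)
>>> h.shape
(3, 17, 3)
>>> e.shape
()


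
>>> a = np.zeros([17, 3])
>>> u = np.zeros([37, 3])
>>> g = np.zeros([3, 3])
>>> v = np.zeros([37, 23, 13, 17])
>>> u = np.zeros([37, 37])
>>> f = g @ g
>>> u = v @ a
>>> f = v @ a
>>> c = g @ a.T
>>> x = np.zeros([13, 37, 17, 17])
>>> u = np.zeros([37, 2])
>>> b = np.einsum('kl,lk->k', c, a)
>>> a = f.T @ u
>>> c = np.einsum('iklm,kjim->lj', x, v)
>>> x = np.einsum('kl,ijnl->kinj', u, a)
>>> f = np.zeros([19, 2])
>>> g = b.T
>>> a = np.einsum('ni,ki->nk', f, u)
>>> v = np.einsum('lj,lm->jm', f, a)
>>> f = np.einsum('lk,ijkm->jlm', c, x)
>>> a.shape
(19, 37)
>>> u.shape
(37, 2)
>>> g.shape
(3,)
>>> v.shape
(2, 37)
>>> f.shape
(3, 17, 13)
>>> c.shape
(17, 23)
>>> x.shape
(37, 3, 23, 13)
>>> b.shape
(3,)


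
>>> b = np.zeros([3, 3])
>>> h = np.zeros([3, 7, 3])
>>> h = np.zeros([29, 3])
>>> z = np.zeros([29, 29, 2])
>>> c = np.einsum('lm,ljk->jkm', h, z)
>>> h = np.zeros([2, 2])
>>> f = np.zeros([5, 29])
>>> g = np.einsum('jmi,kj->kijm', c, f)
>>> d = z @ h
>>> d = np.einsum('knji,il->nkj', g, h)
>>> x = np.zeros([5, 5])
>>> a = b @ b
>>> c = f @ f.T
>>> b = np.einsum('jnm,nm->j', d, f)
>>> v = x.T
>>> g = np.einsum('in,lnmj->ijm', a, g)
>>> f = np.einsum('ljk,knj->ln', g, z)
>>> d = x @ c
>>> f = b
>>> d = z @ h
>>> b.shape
(3,)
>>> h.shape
(2, 2)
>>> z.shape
(29, 29, 2)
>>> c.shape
(5, 5)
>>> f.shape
(3,)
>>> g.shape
(3, 2, 29)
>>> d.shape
(29, 29, 2)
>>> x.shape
(5, 5)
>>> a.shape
(3, 3)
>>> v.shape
(5, 5)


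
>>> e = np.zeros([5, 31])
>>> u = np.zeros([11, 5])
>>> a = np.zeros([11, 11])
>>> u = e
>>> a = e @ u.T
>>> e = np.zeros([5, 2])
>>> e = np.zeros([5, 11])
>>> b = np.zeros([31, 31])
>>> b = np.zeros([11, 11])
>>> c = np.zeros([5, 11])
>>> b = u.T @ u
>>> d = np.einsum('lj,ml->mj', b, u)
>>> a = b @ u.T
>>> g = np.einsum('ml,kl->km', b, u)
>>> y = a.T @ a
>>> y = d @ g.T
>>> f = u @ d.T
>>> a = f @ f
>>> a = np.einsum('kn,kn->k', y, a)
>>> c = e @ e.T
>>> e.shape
(5, 11)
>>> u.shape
(5, 31)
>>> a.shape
(5,)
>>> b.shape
(31, 31)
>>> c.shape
(5, 5)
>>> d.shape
(5, 31)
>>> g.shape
(5, 31)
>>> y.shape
(5, 5)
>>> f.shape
(5, 5)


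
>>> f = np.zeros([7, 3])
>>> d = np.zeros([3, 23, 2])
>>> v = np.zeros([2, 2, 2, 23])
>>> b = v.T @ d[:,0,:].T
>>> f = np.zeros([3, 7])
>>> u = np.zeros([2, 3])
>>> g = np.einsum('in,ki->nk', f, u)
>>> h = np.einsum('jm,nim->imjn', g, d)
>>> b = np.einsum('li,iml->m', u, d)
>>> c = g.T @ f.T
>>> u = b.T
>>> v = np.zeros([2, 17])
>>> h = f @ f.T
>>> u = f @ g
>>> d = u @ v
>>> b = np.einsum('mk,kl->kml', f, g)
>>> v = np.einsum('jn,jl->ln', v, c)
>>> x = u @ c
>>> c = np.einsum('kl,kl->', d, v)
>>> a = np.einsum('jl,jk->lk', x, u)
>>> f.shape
(3, 7)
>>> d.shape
(3, 17)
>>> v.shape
(3, 17)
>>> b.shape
(7, 3, 2)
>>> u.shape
(3, 2)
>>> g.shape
(7, 2)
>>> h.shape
(3, 3)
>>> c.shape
()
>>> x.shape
(3, 3)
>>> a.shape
(3, 2)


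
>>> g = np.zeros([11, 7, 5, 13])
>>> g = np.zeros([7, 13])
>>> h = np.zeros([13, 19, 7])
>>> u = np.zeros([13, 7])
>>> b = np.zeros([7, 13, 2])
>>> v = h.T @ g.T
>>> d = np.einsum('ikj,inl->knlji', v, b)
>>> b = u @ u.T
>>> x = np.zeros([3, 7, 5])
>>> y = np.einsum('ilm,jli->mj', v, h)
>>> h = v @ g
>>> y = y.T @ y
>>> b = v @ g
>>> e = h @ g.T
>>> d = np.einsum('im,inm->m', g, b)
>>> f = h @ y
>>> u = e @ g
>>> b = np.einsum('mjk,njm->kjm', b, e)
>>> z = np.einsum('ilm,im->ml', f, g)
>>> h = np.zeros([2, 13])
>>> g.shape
(7, 13)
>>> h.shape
(2, 13)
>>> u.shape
(7, 19, 13)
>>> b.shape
(13, 19, 7)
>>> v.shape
(7, 19, 7)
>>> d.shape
(13,)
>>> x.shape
(3, 7, 5)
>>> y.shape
(13, 13)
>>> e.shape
(7, 19, 7)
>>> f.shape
(7, 19, 13)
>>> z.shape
(13, 19)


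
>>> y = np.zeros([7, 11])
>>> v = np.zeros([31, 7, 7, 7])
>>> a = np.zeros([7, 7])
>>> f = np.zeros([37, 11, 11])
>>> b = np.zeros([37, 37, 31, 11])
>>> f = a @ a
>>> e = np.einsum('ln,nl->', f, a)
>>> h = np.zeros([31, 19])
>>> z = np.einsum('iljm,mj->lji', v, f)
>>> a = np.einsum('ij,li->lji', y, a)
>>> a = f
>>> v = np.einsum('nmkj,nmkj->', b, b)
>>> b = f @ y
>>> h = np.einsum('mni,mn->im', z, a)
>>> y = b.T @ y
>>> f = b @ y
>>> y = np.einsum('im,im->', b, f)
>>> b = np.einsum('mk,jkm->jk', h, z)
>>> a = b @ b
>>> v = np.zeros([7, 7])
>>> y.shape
()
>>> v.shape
(7, 7)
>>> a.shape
(7, 7)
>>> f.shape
(7, 11)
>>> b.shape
(7, 7)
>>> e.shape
()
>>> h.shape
(31, 7)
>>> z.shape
(7, 7, 31)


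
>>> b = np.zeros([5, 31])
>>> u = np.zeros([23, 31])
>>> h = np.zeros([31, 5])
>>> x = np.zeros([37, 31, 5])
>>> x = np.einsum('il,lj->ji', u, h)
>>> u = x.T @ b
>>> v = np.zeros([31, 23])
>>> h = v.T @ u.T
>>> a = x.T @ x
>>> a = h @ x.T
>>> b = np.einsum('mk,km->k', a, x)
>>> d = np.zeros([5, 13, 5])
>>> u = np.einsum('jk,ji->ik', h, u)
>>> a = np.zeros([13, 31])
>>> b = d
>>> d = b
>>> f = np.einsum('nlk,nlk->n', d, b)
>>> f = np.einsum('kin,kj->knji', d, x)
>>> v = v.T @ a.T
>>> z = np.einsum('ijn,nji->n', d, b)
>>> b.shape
(5, 13, 5)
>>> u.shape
(31, 23)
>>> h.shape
(23, 23)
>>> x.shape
(5, 23)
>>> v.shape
(23, 13)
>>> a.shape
(13, 31)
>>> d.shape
(5, 13, 5)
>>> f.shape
(5, 5, 23, 13)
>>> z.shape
(5,)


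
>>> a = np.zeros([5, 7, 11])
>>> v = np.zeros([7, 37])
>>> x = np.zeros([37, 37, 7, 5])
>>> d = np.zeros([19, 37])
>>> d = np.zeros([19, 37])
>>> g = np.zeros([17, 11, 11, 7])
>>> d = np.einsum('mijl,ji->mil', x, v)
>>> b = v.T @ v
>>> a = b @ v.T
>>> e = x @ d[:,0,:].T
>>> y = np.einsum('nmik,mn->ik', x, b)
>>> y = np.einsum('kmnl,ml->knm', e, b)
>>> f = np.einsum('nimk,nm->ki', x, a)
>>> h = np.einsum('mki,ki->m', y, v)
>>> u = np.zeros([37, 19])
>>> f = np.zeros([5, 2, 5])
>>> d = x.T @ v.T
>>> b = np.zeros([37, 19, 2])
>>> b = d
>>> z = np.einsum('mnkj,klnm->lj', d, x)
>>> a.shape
(37, 7)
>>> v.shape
(7, 37)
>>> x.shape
(37, 37, 7, 5)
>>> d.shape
(5, 7, 37, 7)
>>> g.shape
(17, 11, 11, 7)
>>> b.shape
(5, 7, 37, 7)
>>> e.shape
(37, 37, 7, 37)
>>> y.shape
(37, 7, 37)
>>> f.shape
(5, 2, 5)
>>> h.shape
(37,)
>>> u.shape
(37, 19)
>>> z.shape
(37, 7)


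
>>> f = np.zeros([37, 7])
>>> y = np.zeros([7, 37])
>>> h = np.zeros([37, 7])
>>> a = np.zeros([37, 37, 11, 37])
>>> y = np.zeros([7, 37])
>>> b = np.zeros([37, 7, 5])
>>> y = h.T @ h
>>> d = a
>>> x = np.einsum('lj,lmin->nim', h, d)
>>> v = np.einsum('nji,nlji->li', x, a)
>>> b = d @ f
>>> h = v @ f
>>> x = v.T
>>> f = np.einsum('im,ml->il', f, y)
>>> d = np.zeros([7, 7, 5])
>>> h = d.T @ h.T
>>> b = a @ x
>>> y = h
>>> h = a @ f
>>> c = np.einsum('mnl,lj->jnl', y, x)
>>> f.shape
(37, 7)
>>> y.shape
(5, 7, 37)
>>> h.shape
(37, 37, 11, 7)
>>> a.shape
(37, 37, 11, 37)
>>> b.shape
(37, 37, 11, 37)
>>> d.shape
(7, 7, 5)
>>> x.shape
(37, 37)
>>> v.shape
(37, 37)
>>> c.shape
(37, 7, 37)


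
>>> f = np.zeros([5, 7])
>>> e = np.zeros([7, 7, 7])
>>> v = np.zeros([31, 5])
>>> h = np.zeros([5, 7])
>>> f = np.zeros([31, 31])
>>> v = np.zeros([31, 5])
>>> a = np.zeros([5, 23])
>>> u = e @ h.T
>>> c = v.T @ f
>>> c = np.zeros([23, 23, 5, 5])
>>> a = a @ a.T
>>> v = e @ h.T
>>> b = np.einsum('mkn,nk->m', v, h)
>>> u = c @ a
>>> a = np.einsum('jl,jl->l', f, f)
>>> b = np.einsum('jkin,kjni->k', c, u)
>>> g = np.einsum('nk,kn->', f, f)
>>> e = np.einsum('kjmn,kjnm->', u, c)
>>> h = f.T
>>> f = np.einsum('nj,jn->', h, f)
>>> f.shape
()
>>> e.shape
()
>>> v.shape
(7, 7, 5)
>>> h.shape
(31, 31)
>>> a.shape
(31,)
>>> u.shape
(23, 23, 5, 5)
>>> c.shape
(23, 23, 5, 5)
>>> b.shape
(23,)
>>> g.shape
()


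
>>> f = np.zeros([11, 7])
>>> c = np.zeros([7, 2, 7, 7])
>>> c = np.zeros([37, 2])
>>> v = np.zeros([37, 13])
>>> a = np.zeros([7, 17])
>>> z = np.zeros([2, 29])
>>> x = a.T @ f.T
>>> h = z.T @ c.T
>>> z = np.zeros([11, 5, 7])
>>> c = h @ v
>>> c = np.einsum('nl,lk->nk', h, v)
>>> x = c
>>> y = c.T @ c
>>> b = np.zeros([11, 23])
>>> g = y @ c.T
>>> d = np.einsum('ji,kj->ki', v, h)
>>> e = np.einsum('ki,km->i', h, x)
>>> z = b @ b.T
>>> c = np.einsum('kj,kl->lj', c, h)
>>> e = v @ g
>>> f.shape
(11, 7)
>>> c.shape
(37, 13)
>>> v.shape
(37, 13)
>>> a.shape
(7, 17)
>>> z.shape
(11, 11)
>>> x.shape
(29, 13)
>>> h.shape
(29, 37)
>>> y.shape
(13, 13)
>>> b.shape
(11, 23)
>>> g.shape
(13, 29)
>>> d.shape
(29, 13)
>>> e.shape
(37, 29)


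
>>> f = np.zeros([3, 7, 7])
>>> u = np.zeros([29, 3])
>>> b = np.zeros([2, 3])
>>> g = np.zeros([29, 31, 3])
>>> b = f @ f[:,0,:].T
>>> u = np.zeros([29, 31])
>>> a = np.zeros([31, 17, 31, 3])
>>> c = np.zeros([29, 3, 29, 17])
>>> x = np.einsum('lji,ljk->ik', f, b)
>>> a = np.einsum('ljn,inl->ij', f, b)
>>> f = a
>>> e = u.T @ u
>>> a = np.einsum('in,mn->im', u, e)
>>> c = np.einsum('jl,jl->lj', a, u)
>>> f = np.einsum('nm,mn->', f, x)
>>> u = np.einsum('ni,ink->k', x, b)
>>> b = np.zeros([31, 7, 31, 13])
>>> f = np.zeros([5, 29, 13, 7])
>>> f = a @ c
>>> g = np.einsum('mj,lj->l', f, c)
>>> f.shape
(29, 29)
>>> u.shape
(3,)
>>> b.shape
(31, 7, 31, 13)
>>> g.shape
(31,)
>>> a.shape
(29, 31)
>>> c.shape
(31, 29)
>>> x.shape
(7, 3)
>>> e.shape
(31, 31)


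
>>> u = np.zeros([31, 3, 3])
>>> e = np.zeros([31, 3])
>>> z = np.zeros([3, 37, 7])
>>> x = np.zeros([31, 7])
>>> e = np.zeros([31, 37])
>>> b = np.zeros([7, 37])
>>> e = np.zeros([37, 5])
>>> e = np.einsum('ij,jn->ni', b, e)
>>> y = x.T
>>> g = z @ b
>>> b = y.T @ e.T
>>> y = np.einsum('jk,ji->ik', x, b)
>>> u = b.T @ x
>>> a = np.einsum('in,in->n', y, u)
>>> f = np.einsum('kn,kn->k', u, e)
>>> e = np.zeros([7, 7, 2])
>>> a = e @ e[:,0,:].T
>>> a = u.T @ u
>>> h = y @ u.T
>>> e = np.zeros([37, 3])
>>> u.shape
(5, 7)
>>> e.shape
(37, 3)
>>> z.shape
(3, 37, 7)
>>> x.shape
(31, 7)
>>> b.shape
(31, 5)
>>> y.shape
(5, 7)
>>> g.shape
(3, 37, 37)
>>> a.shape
(7, 7)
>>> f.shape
(5,)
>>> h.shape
(5, 5)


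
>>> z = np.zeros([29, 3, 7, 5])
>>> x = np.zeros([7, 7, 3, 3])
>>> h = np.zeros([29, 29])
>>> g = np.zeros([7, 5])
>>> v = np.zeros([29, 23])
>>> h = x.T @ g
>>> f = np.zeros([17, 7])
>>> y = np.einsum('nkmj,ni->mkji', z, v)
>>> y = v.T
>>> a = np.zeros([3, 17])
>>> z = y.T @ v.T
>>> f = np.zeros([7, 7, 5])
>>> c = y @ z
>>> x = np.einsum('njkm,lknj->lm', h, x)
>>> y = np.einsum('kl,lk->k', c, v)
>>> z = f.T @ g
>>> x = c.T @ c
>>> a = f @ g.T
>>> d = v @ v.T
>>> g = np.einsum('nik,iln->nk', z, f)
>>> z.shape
(5, 7, 5)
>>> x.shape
(29, 29)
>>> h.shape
(3, 3, 7, 5)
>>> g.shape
(5, 5)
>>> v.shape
(29, 23)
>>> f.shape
(7, 7, 5)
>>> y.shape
(23,)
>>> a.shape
(7, 7, 7)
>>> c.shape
(23, 29)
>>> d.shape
(29, 29)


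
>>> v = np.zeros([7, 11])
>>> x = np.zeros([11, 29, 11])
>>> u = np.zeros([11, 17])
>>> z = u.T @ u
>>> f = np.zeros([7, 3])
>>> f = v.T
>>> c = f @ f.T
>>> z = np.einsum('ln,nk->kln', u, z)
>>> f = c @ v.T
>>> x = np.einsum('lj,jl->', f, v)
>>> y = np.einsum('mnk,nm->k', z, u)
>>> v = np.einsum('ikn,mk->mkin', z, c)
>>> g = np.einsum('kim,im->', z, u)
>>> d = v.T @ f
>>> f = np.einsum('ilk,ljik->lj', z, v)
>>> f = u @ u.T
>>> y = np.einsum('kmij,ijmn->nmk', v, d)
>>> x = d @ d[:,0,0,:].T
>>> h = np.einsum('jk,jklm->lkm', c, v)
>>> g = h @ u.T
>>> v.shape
(11, 11, 17, 17)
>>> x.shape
(17, 17, 11, 17)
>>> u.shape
(11, 17)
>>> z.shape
(17, 11, 17)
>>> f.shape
(11, 11)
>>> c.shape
(11, 11)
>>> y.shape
(7, 11, 11)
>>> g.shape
(17, 11, 11)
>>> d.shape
(17, 17, 11, 7)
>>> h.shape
(17, 11, 17)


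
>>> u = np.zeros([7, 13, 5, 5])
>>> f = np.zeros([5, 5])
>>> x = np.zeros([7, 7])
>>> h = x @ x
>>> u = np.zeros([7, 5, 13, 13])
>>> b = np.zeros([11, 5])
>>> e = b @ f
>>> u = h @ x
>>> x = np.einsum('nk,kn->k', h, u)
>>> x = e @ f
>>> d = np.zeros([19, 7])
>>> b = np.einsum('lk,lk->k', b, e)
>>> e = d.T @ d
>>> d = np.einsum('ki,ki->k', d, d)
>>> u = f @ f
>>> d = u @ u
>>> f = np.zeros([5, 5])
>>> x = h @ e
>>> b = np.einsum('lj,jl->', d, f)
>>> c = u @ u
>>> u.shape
(5, 5)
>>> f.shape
(5, 5)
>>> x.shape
(7, 7)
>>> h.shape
(7, 7)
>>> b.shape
()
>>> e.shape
(7, 7)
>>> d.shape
(5, 5)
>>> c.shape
(5, 5)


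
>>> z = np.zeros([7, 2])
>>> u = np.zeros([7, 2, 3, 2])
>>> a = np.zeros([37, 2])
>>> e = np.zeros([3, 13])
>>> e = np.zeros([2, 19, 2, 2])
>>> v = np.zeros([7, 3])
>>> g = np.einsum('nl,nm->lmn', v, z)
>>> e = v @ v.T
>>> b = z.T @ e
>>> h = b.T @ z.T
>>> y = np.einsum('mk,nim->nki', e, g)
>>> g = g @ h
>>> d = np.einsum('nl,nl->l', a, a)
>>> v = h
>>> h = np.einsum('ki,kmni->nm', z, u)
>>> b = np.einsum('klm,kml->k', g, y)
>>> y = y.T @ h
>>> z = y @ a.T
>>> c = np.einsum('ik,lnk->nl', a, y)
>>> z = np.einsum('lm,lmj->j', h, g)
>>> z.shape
(7,)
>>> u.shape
(7, 2, 3, 2)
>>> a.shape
(37, 2)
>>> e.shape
(7, 7)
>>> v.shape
(7, 7)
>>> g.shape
(3, 2, 7)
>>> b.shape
(3,)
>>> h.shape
(3, 2)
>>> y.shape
(2, 7, 2)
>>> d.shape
(2,)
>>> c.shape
(7, 2)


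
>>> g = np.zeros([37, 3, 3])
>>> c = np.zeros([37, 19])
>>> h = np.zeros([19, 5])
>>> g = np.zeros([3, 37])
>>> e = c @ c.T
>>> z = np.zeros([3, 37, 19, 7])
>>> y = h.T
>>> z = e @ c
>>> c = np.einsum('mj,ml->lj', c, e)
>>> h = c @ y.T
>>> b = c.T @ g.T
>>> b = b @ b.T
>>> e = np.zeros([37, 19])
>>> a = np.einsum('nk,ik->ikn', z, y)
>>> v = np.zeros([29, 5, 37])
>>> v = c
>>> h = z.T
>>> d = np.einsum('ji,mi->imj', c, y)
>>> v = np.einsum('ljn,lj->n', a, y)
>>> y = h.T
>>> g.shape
(3, 37)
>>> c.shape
(37, 19)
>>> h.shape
(19, 37)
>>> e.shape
(37, 19)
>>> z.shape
(37, 19)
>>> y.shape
(37, 19)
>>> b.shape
(19, 19)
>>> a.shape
(5, 19, 37)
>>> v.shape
(37,)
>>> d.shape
(19, 5, 37)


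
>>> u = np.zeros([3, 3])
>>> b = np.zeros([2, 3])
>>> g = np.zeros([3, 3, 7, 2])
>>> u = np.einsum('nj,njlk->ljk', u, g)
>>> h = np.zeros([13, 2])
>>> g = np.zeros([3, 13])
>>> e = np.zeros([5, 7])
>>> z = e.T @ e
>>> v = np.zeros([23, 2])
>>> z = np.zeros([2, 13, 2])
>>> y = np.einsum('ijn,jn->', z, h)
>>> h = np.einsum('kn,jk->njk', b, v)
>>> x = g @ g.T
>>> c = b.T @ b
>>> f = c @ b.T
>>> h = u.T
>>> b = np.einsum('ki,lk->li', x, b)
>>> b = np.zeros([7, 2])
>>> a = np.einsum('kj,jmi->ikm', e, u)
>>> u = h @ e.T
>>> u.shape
(2, 3, 5)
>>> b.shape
(7, 2)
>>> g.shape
(3, 13)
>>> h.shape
(2, 3, 7)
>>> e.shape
(5, 7)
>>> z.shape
(2, 13, 2)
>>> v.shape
(23, 2)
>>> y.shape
()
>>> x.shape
(3, 3)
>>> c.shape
(3, 3)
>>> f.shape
(3, 2)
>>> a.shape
(2, 5, 3)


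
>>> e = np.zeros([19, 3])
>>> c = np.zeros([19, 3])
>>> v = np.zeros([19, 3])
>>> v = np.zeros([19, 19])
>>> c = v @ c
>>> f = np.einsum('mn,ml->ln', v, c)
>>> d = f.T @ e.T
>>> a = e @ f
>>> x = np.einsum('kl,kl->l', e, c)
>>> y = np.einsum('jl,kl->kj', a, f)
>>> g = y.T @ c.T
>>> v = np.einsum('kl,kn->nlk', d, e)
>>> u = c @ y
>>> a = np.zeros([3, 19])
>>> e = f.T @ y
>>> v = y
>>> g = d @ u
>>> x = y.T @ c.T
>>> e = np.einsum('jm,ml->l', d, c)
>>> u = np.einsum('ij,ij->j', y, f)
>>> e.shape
(3,)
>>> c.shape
(19, 3)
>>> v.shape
(3, 19)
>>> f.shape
(3, 19)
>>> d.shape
(19, 19)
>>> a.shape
(3, 19)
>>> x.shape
(19, 19)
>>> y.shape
(3, 19)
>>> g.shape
(19, 19)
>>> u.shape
(19,)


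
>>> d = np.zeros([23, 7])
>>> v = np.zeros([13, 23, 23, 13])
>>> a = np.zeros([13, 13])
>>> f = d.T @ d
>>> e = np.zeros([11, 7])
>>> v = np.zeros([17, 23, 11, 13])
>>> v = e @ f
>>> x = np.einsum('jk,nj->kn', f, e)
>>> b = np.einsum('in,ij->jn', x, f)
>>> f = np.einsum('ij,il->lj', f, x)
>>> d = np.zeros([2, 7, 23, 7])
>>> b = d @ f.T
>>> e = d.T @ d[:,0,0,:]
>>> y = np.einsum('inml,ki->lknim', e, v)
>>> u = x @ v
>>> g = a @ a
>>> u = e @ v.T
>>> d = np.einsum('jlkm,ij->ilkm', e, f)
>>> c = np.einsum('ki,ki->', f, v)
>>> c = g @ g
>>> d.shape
(11, 23, 7, 7)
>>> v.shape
(11, 7)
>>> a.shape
(13, 13)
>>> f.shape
(11, 7)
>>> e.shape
(7, 23, 7, 7)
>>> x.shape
(7, 11)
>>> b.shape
(2, 7, 23, 11)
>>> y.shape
(7, 11, 23, 7, 7)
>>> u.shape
(7, 23, 7, 11)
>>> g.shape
(13, 13)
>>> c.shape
(13, 13)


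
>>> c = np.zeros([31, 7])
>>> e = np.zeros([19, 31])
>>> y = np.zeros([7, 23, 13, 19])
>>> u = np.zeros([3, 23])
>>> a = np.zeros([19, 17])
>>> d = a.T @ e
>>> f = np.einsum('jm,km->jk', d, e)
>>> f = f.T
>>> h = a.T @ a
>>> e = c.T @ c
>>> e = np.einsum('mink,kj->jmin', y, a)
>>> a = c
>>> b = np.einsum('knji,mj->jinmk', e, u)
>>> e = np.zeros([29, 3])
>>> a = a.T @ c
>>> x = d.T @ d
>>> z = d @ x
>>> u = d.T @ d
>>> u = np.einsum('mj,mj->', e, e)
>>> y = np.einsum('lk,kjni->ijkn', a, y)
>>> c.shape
(31, 7)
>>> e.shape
(29, 3)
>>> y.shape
(19, 23, 7, 13)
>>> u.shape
()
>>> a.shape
(7, 7)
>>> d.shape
(17, 31)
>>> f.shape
(19, 17)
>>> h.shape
(17, 17)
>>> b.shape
(23, 13, 7, 3, 17)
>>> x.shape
(31, 31)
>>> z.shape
(17, 31)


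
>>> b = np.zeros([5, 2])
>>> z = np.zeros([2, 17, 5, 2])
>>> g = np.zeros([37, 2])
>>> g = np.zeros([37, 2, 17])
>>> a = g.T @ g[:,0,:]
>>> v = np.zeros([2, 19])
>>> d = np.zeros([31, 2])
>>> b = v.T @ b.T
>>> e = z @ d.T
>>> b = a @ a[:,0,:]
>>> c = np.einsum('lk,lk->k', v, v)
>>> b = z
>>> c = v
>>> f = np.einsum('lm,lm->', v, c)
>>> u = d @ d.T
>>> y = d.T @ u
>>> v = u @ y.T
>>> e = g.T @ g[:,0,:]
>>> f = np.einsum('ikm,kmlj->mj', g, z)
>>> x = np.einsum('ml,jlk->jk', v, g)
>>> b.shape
(2, 17, 5, 2)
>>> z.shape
(2, 17, 5, 2)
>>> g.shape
(37, 2, 17)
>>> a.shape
(17, 2, 17)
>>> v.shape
(31, 2)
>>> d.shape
(31, 2)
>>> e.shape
(17, 2, 17)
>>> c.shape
(2, 19)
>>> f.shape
(17, 2)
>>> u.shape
(31, 31)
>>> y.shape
(2, 31)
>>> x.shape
(37, 17)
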